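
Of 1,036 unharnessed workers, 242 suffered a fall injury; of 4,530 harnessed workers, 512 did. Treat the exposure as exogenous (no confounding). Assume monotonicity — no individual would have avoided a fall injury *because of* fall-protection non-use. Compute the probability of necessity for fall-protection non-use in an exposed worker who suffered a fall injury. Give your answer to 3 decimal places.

p₁ = P(outcome | exposed) = 242/1036 = 0.23359
p₀ = P(outcome | unexposed) = 512/4530 = 0.11302
Under exogeneity and monotonicity, PN = (p₁ − p₀) / p₁.
PN = (0.23359 − 0.11302) / 0.23359 = 0.12057 / 0.23359 ≈ 0.5161

PN ≈ 0.516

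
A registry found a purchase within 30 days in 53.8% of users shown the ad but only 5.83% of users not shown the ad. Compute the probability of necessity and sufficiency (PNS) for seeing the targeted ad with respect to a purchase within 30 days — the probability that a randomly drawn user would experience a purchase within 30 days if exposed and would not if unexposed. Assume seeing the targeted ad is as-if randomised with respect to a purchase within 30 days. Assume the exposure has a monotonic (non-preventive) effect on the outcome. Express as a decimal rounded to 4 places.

PNS ≈ 0.4797

p₁ = 0.538, p₀ = 0.0583.
Under exogeneity and monotonicity, PNS = p₁ − p₀.
PNS = 0.538 − 0.0583 = 0.4797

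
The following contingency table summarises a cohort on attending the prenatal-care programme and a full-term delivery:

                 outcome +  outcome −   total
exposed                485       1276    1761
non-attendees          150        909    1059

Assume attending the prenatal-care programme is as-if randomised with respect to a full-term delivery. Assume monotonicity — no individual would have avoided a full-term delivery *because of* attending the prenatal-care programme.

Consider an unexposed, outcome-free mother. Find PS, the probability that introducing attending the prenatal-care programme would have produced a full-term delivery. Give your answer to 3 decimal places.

p₁ = P(outcome | exposed) = 485/1761 = 0.27541
p₀ = P(outcome | unexposed) = 150/1059 = 0.14164
Under exogeneity and monotonicity, PS = (p₁ − p₀)/(1 − p₀).
PS = (0.27541 − 0.14164) / 0.85836 ≈ 0.1558

PS ≈ 0.156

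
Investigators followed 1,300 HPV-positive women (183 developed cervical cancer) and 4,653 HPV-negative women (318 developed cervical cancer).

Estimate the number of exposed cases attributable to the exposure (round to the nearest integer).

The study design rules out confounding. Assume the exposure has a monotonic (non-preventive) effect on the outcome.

about 94 cases

p₁ = P(outcome | exposed) = 183/1300 = 0.14077
p₀ = P(outcome | unexposed) = 318/4653 = 0.068343
PN = (p₁ − p₀)/p₁ = (0.14077 − 0.068343) / 0.14077 ≈ 0.51450.
Attributable cases ≈ PN × (exposed cases) = 0.51450 × 183 ≈ 94.15.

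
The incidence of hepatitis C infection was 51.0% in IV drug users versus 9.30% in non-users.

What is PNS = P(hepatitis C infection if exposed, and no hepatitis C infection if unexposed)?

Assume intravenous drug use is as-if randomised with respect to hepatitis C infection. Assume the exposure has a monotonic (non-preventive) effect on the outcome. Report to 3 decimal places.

PNS ≈ 0.417

p₁ = 0.51, p₀ = 0.093.
Under exogeneity and monotonicity, PNS = p₁ − p₀.
PNS = 0.51 − 0.093 = 0.417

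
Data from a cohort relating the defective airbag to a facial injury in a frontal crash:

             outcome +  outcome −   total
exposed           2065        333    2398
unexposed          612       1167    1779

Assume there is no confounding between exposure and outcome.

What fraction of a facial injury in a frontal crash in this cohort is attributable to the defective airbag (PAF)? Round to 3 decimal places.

PAF ≈ 0.463

p₁ = P(outcome | exposed) = 2065/2398 = 0.86113
p₀ = P(outcome | unexposed) = 612/1779 = 0.34401
Exposure prevalence π = 2398/4177 = 0.5741; overall risk P(Y=1) = 0.64089.
Under exogeneity, PAF = [P(Y=1) − p₀]/P(Y=1).
PAF = (0.64089 − 0.34401) / 0.64089 ≈ 0.4632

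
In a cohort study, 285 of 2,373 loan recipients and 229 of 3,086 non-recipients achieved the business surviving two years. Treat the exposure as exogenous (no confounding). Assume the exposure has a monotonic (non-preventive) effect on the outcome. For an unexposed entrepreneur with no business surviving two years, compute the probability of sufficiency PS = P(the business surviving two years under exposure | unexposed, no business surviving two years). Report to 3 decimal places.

p₁ = P(outcome | exposed) = 285/2373 = 0.1201
p₀ = P(outcome | unexposed) = 229/3086 = 0.074206
Under exogeneity and monotonicity, PS = (p₁ − p₀) / (1 − p₀).
PS = (0.1201 − 0.074206) / (1 − 0.074206) = 0.045895 / 0.92579 ≈ 0.0496

PS ≈ 0.050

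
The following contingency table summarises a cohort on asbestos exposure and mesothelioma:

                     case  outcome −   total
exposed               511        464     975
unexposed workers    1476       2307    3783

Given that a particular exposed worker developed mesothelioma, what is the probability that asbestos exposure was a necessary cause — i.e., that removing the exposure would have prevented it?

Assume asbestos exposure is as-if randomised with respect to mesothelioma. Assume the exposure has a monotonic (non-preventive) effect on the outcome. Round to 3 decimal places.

PN ≈ 0.256

p₁ = P(outcome | exposed) = 511/975 = 0.5241
p₀ = P(outcome | unexposed) = 1476/3783 = 0.39017
Under exogeneity and monotonicity, PN = (p₁ − p₀) / p₁.
PN = (0.5241 − 0.39017) / 0.5241 = 0.13394 / 0.5241 ≈ 0.2556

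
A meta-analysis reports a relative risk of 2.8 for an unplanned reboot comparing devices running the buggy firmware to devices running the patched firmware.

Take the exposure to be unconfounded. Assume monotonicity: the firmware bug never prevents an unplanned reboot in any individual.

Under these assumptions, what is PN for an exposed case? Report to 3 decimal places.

Under exogeneity and monotonicity, PN = (RR − 1) / RR = 1 − 1/RR.
PN = (2.8 − 1) / 2.8 = 1.8 / 2.8 ≈ 0.6429

PN ≈ 0.643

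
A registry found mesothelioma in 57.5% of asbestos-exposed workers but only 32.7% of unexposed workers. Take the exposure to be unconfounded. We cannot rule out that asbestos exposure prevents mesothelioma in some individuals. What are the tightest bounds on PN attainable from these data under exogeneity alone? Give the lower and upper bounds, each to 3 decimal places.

p₁ = 0.575, p₀ = 0.327.
Under exogeneity alone the bounds on PN are max{0,(p₁−p₀)/p₁} ≤ PN ≤ min{1,(1−p₀)/p₁}.
  lower = (p₁ − p₀)/p₁ = 0.248 / 0.575 ≈ 0.4313
  upper = min{1, (1 − p₀)/p₁} = 0.673 / 0.575 ≈ 1.1704 → capped at 1

0.431 ≤ PN ≤ 1.000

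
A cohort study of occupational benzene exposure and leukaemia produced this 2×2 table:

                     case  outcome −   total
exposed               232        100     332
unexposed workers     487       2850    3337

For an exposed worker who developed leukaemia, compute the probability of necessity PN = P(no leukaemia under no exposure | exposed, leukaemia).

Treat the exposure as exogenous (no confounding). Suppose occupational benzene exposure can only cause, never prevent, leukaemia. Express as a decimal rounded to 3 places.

p₁ = P(outcome | exposed) = 232/332 = 0.6988
p₀ = P(outcome | unexposed) = 487/3337 = 0.14594
Under exogeneity and monotonicity, PN = (p₁ − p₀)/p₁.
PN = (0.6988 − 0.14594) / 0.6988 ≈ 0.7912

PN ≈ 0.791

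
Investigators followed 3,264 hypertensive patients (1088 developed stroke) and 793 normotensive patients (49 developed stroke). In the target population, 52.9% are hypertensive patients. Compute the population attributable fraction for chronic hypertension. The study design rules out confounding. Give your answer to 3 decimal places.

p₁ = P(outcome | exposed) = 1088/3264 = 0.33333
p₀ = P(outcome | unexposed) = 49/793 = 0.061791
Overall risk P(Y=1) = π·p₁ + (1−π)·p₀ = 0.529×0.33333 + 0.471×0.061791 = 0.20544.
Under exogeneity, PAF = [P(Y=1) − p₀] / P(Y=1).
PAF = (0.20544 − 0.061791) / 0.20544 ≈ 0.6992

PAF ≈ 0.699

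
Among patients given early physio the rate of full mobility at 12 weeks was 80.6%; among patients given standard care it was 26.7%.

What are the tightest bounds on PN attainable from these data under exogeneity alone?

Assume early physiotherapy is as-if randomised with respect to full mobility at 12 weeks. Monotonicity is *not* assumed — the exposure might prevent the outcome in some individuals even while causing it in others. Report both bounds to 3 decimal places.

0.669 ≤ PN ≤ 0.909

p₁ = 0.806, p₀ = 0.267.
Under exogeneity alone the bounds on PN are max{0,(p₁−p₀)/p₁} ≤ PN ≤ min{1,(1−p₀)/p₁}.
  lower = (p₁ − p₀)/p₁ = 0.539 / 0.806 ≈ 0.6687
  upper = min{1, (1 − p₀)/p₁} = 0.733 / 0.806 ≈ 0.9094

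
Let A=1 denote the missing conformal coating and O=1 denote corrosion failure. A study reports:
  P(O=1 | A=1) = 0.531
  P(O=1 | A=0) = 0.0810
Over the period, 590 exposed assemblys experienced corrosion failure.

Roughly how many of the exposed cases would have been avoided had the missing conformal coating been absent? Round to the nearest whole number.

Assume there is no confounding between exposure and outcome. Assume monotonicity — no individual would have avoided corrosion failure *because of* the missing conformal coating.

about 500 cases

Let p₁ = 0.531, p₀ = 0.081.
PN = (p₁ − p₀)/p₁ = (0.531 − 0.081) / 0.531 ≈ 0.84746.
Attributable cases ≈ PN × (exposed cases) = 0.84746 × 590 ≈ 500.00.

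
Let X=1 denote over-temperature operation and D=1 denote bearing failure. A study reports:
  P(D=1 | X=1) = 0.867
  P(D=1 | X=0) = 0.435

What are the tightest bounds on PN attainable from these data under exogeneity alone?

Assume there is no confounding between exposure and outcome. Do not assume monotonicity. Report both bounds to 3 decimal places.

Let p₁ = 0.867, p₀ = 0.435.
Under exogeneity alone the bounds on PN are max{0,(p₁−p₀)/p₁} ≤ PN ≤ min{1,(1−p₀)/p₁}.
  lower = (p₁ − p₀)/p₁ = 0.432 / 0.867 ≈ 0.4983
  upper = min{1, (1 − p₀)/p₁} = 0.565 / 0.867 ≈ 0.6517

0.498 ≤ PN ≤ 0.652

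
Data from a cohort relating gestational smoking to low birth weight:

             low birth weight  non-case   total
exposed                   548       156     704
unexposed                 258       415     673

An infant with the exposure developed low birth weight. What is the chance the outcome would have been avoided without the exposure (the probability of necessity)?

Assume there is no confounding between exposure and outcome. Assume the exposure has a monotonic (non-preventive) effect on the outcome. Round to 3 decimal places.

PN ≈ 0.508

p₁ = P(outcome | exposed) = 548/704 = 0.77841
p₀ = P(outcome | unexposed) = 258/673 = 0.38336
Under exogeneity and monotonicity, PN = (p₁ − p₀) / p₁.
PN = (0.77841 − 0.38336) / 0.77841 = 0.39505 / 0.77841 ≈ 0.5075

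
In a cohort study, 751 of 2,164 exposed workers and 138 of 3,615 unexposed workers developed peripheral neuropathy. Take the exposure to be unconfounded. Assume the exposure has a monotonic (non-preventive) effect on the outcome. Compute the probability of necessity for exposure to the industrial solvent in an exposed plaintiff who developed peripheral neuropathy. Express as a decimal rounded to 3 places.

PN ≈ 0.890

p₁ = P(outcome | exposed) = 751/2164 = 0.34704
p₀ = P(outcome | unexposed) = 138/3615 = 0.038174
Under exogeneity and monotonicity, PN = (p₁ − p₀) / p₁.
PN = (0.34704 − 0.038174) / 0.34704 = 0.30887 / 0.34704 ≈ 0.8900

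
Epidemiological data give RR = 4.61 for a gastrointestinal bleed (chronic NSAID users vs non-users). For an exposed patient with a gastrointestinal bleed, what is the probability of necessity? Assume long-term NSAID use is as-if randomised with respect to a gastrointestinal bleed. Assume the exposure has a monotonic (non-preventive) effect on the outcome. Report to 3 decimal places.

PN ≈ 0.783

Under exogeneity and monotonicity, PN = (RR − 1) / RR = 1 − 1/RR.
PN = (4.61 − 1) / 4.61 = 3.61 / 4.61 ≈ 0.7831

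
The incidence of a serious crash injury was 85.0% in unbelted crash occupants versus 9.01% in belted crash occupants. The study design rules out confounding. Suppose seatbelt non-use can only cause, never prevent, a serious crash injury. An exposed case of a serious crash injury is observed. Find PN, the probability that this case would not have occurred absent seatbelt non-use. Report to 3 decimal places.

PN ≈ 0.894

p₁ = 0.85, p₀ = 0.0901.
Under exogeneity and monotonicity, PN = (p₁ − p₀) / p₁.
PN = (0.85 − 0.0901) / 0.85 = 0.7599 / 0.85 ≈ 0.8940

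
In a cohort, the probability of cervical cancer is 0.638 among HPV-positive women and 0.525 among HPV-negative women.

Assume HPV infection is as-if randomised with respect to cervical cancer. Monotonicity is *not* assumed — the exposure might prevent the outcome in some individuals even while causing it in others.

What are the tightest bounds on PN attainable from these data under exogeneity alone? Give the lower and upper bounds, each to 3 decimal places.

Let p₁ = 0.638, p₀ = 0.525.
Under exogeneity alone the bounds on PN are max{0,(p₁−p₀)/p₁} ≤ PN ≤ min{1,(1−p₀)/p₁}.
  lower = (p₁ − p₀)/p₁ = 0.113 / 0.638 ≈ 0.1771
  upper = min{1, (1 − p₀)/p₁} = 0.475 / 0.638 ≈ 0.7445

0.177 ≤ PN ≤ 0.745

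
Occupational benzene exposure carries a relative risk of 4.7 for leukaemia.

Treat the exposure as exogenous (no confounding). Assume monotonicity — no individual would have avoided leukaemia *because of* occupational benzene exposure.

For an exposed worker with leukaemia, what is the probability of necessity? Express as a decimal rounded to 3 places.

PN ≈ 0.787

Under exogeneity and monotonicity, PN = (RR − 1) / RR = 1 − 1/RR.
PN = (4.7 − 1) / 4.7 = 3.7 / 4.7 ≈ 0.7872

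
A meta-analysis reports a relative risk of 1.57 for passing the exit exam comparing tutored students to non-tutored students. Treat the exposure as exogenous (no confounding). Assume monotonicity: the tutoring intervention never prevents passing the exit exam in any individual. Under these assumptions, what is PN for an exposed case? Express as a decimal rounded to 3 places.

PN ≈ 0.363

Under exogeneity and monotonicity, PN = (RR − 1) / RR = 1 − 1/RR.
PN = (1.57 − 1) / 1.57 = 0.57 / 1.57 ≈ 0.3631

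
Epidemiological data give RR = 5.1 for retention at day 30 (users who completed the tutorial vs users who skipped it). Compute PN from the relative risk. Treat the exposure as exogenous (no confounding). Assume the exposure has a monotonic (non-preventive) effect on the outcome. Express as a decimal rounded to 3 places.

PN ≈ 0.804

Under exogeneity and monotonicity, PN = (RR − 1) / RR = 1 − 1/RR.
PN = (5.1 − 1) / 5.1 = 4.1 / 5.1 ≈ 0.8039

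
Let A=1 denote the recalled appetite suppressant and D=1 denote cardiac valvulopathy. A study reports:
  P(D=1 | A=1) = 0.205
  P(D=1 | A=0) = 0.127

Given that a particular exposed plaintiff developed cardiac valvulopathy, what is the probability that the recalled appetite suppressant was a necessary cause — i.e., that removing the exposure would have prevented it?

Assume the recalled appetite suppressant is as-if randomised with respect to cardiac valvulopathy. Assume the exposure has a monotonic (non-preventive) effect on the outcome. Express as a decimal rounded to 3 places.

Let p₁ = 0.205, p₀ = 0.127.
Under exogeneity and monotonicity, PN = (p₁ − p₀) / p₁.
PN = (0.205 − 0.127) / 0.205 = 0.078 / 0.205 ≈ 0.3805

PN ≈ 0.380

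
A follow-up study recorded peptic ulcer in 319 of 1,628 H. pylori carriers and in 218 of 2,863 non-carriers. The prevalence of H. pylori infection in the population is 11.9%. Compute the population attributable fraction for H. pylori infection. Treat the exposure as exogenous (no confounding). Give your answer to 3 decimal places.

PAF ≈ 0.158

p₁ = P(outcome | exposed) = 319/1628 = 0.19595
p₀ = P(outcome | unexposed) = 218/2863 = 0.076144
Overall risk P(Y=1) = π·p₁ + (1−π)·p₀ = 0.119×0.19595 + 0.881×0.076144 = 0.0904.
Under exogeneity, PAF = [P(Y=1) − p₀] / P(Y=1).
PAF = (0.0904 − 0.076144) / 0.0904 ≈ 0.1577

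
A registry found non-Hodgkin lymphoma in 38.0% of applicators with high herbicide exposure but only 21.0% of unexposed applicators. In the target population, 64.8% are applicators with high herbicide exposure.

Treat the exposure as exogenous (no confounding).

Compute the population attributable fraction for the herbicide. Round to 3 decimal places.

p₁ = 0.38, p₀ = 0.21.
Overall risk P(Y=1) = π·p₁ + (1−π)·p₀ = 0.648×0.38 + 0.352×0.21 = 0.32016.
Under exogeneity, PAF = [P(Y=1) − p₀] / P(Y=1).
PAF = (0.32016 − 0.21) / 0.32016 ≈ 0.3441

PAF ≈ 0.344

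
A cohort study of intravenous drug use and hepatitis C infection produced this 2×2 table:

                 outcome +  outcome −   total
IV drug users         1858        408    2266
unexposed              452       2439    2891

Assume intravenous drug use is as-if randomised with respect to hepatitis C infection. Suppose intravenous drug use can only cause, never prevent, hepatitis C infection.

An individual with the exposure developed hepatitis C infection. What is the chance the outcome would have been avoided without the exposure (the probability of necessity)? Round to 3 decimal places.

PN ≈ 0.809

p₁ = P(outcome | exposed) = 1858/2266 = 0.81995
p₀ = P(outcome | unexposed) = 452/2891 = 0.15635
Under exogeneity and monotonicity, PN = (p₁ − p₀) / p₁.
PN = (0.81995 − 0.15635) / 0.81995 = 0.6636 / 0.81995 ≈ 0.8093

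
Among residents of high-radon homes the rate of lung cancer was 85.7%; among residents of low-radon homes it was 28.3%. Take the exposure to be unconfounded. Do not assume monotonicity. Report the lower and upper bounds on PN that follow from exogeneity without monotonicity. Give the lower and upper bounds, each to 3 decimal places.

0.670 ≤ PN ≤ 0.837

p₁ = 0.857, p₀ = 0.283.
Under exogeneity alone the bounds on PN are max{0,(p₁−p₀)/p₁} ≤ PN ≤ min{1,(1−p₀)/p₁}.
  lower = (p₁ − p₀)/p₁ = 0.574 / 0.857 ≈ 0.6698
  upper = min{1, (1 − p₀)/p₁} = 0.717 / 0.857 ≈ 0.8366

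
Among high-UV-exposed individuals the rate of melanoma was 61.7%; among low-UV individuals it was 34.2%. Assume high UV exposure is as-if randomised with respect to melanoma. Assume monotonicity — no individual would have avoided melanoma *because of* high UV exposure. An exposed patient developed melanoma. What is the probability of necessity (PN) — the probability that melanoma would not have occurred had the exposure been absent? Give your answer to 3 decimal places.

PN ≈ 0.446

p₁ = 0.617, p₀ = 0.342.
Under exogeneity and monotonicity, PN = (p₁ − p₀) / p₁.
PN = (0.617 − 0.342) / 0.617 = 0.275 / 0.617 ≈ 0.4457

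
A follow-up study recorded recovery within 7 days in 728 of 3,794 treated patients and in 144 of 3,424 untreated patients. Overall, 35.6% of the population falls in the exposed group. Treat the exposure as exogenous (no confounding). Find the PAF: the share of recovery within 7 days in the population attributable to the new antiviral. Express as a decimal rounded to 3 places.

p₁ = P(outcome | exposed) = 728/3794 = 0.19188
p₀ = P(outcome | unexposed) = 144/3424 = 0.042056
Overall risk P(Y=1) = π·p₁ + (1−π)·p₀ = 0.356×0.19188 + 0.644×0.042056 = 0.095394.
Under exogeneity, PAF = [P(Y=1) − p₀] / P(Y=1).
PAF = (0.095394 − 0.042056) / 0.095394 ≈ 0.5591

PAF ≈ 0.559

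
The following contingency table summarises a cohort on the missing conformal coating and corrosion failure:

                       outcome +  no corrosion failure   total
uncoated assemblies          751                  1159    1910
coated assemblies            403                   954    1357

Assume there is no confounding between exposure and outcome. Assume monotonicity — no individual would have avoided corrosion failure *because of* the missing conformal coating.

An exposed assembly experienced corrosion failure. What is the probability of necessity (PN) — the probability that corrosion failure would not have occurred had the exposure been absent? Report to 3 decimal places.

PN ≈ 0.245

p₁ = P(outcome | exposed) = 751/1910 = 0.39319
p₀ = P(outcome | unexposed) = 403/1357 = 0.29698
Under exogeneity and monotonicity, PN = (p₁ − p₀)/p₁.
PN = (0.39319 − 0.29698) / 0.39319 ≈ 0.2447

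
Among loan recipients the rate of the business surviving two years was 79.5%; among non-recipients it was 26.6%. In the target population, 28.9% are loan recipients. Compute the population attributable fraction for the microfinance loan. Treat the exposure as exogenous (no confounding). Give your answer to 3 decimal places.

p₁ = 0.795, p₀ = 0.266.
Overall risk P(Y=1) = π·p₁ + (1−π)·p₀ = 0.289×0.795 + 0.711×0.266 = 0.41888.
Under exogeneity, PAF = [P(Y=1) − p₀] / P(Y=1).
PAF = (0.41888 − 0.266) / 0.41888 ≈ 0.3650

PAF ≈ 0.365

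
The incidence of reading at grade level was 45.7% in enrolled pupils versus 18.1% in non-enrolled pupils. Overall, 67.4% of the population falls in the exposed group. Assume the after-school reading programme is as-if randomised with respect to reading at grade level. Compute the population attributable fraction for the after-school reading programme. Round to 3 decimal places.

p₁ = 0.457, p₀ = 0.181.
Overall risk P(Y=1) = π·p₁ + (1−π)·p₀ = 0.674×0.457 + 0.326×0.181 = 0.36702.
Under exogeneity, PAF = [P(Y=1) − p₀] / P(Y=1).
PAF = (0.36702 − 0.181) / 0.36702 ≈ 0.5068

PAF ≈ 0.507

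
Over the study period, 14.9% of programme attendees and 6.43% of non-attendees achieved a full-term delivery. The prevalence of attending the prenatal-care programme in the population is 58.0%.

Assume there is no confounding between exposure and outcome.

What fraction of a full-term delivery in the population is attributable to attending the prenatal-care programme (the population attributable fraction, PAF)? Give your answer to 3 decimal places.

p₁ = 0.149, p₀ = 0.0643.
Overall risk P(Y=1) = π·p₁ + (1−π)·p₀ = 0.58×0.149 + 0.42×0.0643 = 0.11343.
Under exogeneity, PAF = [P(Y=1) − p₀] / P(Y=1).
PAF = (0.11343 − 0.0643) / 0.11343 ≈ 0.4331

PAF ≈ 0.433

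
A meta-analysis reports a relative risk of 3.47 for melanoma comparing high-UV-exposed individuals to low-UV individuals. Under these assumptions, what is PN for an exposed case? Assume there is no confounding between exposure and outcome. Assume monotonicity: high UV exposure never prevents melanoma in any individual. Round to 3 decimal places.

Under exogeneity and monotonicity, PN = (RR − 1) / RR = 1 − 1/RR.
PN = (3.47 − 1) / 3.47 = 2.47 / 3.47 ≈ 0.7118

PN ≈ 0.712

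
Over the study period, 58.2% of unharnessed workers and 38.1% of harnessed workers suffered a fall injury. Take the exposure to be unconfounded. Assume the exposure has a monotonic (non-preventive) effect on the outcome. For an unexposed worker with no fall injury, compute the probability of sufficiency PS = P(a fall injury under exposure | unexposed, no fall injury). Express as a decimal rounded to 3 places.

p₁ = 0.582, p₀ = 0.381.
Under exogeneity and monotonicity, PS = (p₁ − p₀) / (1 − p₀).
PS = (0.582 − 0.381) / (1 − 0.381) = 0.201 / 0.619 ≈ 0.3247

PS ≈ 0.325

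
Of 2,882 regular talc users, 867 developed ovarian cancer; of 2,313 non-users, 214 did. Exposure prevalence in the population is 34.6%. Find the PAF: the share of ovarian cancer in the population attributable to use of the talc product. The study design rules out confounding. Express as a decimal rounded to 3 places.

p₁ = P(outcome | exposed) = 867/2882 = 0.30083
p₀ = P(outcome | unexposed) = 214/2313 = 0.092521
Overall risk P(Y=1) = π·p₁ + (1−π)·p₀ = 0.346×0.30083 + 0.654×0.092521 = 0.1646.
Under exogeneity, PAF = [P(Y=1) − p₀] / P(Y=1).
PAF = (0.1646 − 0.092521) / 0.1646 ≈ 0.4379

PAF ≈ 0.438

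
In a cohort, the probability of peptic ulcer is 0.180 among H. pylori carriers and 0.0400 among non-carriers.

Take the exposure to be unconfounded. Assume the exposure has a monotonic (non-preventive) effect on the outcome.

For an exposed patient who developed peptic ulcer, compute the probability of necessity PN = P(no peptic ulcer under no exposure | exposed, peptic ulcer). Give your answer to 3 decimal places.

Let p₁ = 0.18, p₀ = 0.04.
Under exogeneity and monotonicity, PN = (p₁ − p₀) / p₁.
PN = (0.18 − 0.04) / 0.18 = 0.14 / 0.18 ≈ 0.7778

PN ≈ 0.778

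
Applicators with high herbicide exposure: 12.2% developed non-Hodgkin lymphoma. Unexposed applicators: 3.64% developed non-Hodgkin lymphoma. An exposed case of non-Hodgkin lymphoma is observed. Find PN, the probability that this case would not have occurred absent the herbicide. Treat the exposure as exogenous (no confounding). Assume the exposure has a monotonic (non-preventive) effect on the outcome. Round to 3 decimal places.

p₁ = 0.122, p₀ = 0.0364.
Under exogeneity and monotonicity, PN = (p₁ − p₀) / p₁.
PN = (0.122 − 0.0364) / 0.122 = 0.0856 / 0.122 ≈ 0.7016

PN ≈ 0.702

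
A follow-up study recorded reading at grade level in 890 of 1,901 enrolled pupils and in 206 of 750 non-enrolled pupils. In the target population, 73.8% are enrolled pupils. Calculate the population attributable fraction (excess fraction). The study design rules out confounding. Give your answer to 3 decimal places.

p₁ = P(outcome | exposed) = 890/1901 = 0.46817
p₀ = P(outcome | unexposed) = 206/750 = 0.27467
Overall risk P(Y=1) = π·p₁ + (1−π)·p₀ = 0.738×0.46817 + 0.262×0.27467 = 0.41748.
Under exogeneity, PAF = [P(Y=1) − p₀] / P(Y=1).
PAF = (0.41748 − 0.27467) / 0.41748 ≈ 0.3421

PAF ≈ 0.342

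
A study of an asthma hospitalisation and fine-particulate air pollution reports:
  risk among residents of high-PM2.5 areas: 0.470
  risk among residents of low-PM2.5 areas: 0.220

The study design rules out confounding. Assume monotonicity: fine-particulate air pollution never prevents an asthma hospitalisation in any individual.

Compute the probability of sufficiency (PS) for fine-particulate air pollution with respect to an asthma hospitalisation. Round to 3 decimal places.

PS ≈ 0.321

Let p₁ = 0.47, p₀ = 0.22.
Under exogeneity and monotonicity, PS = (p₁ − p₀) / (1 − p₀).
PS = (0.47 − 0.22) / (1 − 0.22) = 0.25 / 0.78 ≈ 0.3205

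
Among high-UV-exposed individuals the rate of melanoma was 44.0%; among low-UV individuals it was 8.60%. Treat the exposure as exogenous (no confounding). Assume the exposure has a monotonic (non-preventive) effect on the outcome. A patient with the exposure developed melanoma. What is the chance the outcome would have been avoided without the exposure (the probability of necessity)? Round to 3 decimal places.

PN ≈ 0.805

p₁ = 0.44, p₀ = 0.086.
Under exogeneity and monotonicity, PN = (p₁ − p₀) / p₁.
PN = (0.44 − 0.086) / 0.44 = 0.354 / 0.44 ≈ 0.8045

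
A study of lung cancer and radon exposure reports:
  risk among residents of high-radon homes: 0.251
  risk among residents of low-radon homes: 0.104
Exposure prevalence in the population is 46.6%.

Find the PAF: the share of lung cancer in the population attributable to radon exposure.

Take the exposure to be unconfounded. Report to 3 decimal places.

PAF ≈ 0.397

Let p₁ = 0.251, p₀ = 0.104.
Overall risk P(Y=1) = π·p₁ + (1−π)·p₀ = 0.466×0.251 + 0.534×0.104 = 0.1725.
Under exogeneity, PAF = [P(Y=1) − p₀] / P(Y=1).
PAF = (0.1725 − 0.104) / 0.1725 ≈ 0.3971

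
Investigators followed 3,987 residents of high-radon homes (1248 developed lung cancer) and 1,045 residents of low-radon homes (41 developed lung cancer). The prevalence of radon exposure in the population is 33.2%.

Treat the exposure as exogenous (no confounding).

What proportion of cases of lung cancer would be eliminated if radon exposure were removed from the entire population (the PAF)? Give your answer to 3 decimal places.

p₁ = P(outcome | exposed) = 1248/3987 = 0.31302
p₀ = P(outcome | unexposed) = 41/1045 = 0.039234
Overall risk P(Y=1) = π·p₁ + (1−π)·p₀ = 0.332×0.31302 + 0.668×0.039234 = 0.13013.
Under exogeneity, PAF = [P(Y=1) − p₀] / P(Y=1).
PAF = (0.13013 − 0.039234) / 0.13013 ≈ 0.6985

PAF ≈ 0.698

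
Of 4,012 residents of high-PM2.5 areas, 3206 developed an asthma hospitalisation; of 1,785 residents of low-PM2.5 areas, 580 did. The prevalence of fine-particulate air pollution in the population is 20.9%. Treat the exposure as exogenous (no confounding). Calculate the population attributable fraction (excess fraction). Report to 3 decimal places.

p₁ = P(outcome | exposed) = 3206/4012 = 0.7991
p₀ = P(outcome | unexposed) = 580/1785 = 0.32493
Overall risk P(Y=1) = π·p₁ + (1−π)·p₀ = 0.209×0.7991 + 0.791×0.32493 = 0.42403.
Under exogeneity, PAF = [P(Y=1) − p₀] / P(Y=1).
PAF = (0.42403 − 0.32493) / 0.42403 ≈ 0.2337

PAF ≈ 0.234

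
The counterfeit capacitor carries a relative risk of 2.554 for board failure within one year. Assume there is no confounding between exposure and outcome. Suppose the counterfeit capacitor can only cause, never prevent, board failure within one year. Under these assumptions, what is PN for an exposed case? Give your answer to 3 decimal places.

PN ≈ 0.608

Under exogeneity and monotonicity, PN = (RR − 1) / RR = 1 − 1/RR.
PN = (2.554 − 1) / 2.554 = 1.554 / 2.554 ≈ 0.6085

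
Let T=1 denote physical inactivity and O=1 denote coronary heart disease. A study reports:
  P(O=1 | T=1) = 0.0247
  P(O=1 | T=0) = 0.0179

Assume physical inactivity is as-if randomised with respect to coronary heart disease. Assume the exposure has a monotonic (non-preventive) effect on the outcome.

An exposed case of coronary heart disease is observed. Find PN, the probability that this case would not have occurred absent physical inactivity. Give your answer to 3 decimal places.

PN ≈ 0.275

Let p₁ = 0.0247, p₀ = 0.0179.
Under exogeneity and monotonicity, PN = (p₁ − p₀) / p₁.
PN = (0.0247 − 0.0179) / 0.0247 = 0.0068 / 0.0247 ≈ 0.2753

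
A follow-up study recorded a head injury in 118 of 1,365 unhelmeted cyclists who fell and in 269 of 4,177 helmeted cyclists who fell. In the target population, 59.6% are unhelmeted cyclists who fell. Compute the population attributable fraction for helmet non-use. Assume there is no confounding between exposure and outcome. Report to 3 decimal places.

PAF ≈ 0.169

p₁ = P(outcome | exposed) = 118/1365 = 0.086447
p₀ = P(outcome | unexposed) = 269/4177 = 0.0644
Overall risk P(Y=1) = π·p₁ + (1−π)·p₀ = 0.596×0.086447 + 0.404×0.0644 = 0.07754.
Under exogeneity, PAF = [P(Y=1) − p₀] / P(Y=1).
PAF = (0.07754 − 0.0644) / 0.07754 ≈ 0.1695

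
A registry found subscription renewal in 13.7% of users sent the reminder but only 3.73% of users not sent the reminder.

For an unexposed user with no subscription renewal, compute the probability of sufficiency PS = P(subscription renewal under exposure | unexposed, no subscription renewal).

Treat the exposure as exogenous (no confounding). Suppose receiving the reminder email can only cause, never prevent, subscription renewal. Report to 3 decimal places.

p₁ = 0.137, p₀ = 0.0373.
Under exogeneity and monotonicity, PS = (p₁ − p₀) / (1 − p₀).
PS = (0.137 − 0.0373) / (1 − 0.0373) = 0.0997 / 0.9627 ≈ 0.1036

PS ≈ 0.104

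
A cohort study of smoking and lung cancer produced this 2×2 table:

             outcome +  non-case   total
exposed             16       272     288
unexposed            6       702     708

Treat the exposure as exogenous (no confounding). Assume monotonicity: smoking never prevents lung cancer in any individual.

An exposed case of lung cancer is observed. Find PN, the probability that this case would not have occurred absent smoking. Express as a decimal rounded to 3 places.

PN ≈ 0.847

p₁ = P(outcome | exposed) = 16/288 = 0.055556
p₀ = P(outcome | unexposed) = 6/708 = 0.0084746
Under exogeneity and monotonicity, PN = (p₁ − p₀) / p₁.
PN = (0.055556 − 0.0084746) / 0.055556 = 0.047081 / 0.055556 ≈ 0.8475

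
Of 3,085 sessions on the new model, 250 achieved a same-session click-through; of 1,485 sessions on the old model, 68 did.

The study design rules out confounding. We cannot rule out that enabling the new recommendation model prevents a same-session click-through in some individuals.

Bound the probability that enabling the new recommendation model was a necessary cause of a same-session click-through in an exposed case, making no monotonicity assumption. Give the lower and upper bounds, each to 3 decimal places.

p₁ = P(outcome | exposed) = 250/3085 = 0.081037
p₀ = P(outcome | unexposed) = 68/1485 = 0.045791
Under exogeneity alone the bounds on PN are max{0,(p₁−p₀)/p₁} ≤ PN ≤ min{1,(1−p₀)/p₁}.
  lower = (p₁ − p₀)/p₁ = 0.035246 / 0.081037 ≈ 0.4349
  upper = min{1, (1 − p₀)/p₁} = 0.95421 / 0.081037 ≈ 11.7749 → capped at 1

0.435 ≤ PN ≤ 1.000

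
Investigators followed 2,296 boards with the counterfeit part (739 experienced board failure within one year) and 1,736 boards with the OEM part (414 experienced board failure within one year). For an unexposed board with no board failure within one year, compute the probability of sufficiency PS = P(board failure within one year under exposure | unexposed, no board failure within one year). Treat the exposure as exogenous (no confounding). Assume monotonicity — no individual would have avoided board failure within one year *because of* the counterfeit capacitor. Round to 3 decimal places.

PS ≈ 0.109

p₁ = P(outcome | exposed) = 739/2296 = 0.32186
p₀ = P(outcome | unexposed) = 414/1736 = 0.23848
Under exogeneity and monotonicity, PS = (p₁ − p₀) / (1 − p₀).
PS = (0.32186 − 0.23848) / (1 − 0.23848) = 0.083385 / 0.76152 ≈ 0.1095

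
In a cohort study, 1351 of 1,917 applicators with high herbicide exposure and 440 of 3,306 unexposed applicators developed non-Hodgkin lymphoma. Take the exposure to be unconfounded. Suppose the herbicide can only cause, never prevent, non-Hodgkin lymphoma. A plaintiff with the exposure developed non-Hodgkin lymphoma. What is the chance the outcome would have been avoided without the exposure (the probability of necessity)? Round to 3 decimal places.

p₁ = P(outcome | exposed) = 1351/1917 = 0.70475
p₀ = P(outcome | unexposed) = 440/3306 = 0.13309
Under exogeneity and monotonicity, PN = (p₁ − p₀) / p₁.
PN = (0.70475 − 0.13309) / 0.70475 = 0.57166 / 0.70475 ≈ 0.8112

PN ≈ 0.811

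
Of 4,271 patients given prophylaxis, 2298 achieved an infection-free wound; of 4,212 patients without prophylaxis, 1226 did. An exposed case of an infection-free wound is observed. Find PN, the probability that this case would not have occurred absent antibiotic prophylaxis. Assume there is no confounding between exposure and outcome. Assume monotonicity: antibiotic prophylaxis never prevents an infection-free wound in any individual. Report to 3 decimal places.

p₁ = P(outcome | exposed) = 2298/4271 = 0.53805
p₀ = P(outcome | unexposed) = 1226/4212 = 0.29107
Under exogeneity and monotonicity, PN = (p₁ − p₀) / p₁.
PN = (0.53805 − 0.29107) / 0.53805 = 0.24697 / 0.53805 ≈ 0.4590

PN ≈ 0.459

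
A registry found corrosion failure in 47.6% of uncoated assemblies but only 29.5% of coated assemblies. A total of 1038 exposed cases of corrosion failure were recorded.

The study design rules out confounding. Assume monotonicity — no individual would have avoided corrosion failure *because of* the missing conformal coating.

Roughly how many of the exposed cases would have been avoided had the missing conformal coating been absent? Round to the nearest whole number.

about 395 cases

p₁ = 0.476, p₀ = 0.295.
PN = (p₁ − p₀)/p₁ = (0.476 − 0.295) / 0.476 ≈ 0.38025.
Attributable cases ≈ PN × (exposed cases) = 0.38025 × 1038 ≈ 394.70.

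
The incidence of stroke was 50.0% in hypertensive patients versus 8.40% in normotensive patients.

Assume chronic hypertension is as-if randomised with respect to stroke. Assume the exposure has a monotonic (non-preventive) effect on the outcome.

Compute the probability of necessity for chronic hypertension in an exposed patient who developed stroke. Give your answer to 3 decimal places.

PN ≈ 0.832

p₁ = 0.5, p₀ = 0.084.
Under exogeneity and monotonicity, PN = (p₁ − p₀) / p₁.
PN = (0.5 − 0.084) / 0.5 = 0.416 / 0.5 ≈ 0.8320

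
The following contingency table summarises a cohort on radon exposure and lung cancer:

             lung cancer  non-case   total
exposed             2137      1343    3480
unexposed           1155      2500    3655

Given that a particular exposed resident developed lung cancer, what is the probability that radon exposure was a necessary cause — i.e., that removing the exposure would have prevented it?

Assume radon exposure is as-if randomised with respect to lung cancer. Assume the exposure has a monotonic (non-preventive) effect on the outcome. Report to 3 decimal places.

p₁ = P(outcome | exposed) = 2137/3480 = 0.61408
p₀ = P(outcome | unexposed) = 1155/3655 = 0.31601
Under exogeneity and monotonicity, PN = (p₁ − p₀)/p₁.
PN = (0.61408 − 0.31601) / 0.61408 ≈ 0.4854

PN ≈ 0.485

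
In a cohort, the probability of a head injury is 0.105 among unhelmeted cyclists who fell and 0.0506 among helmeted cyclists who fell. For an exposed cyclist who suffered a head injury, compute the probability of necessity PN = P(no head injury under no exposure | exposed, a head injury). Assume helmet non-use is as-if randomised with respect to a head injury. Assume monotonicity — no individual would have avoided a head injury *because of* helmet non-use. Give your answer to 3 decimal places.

Let p₁ = 0.105, p₀ = 0.0506.
Under exogeneity and monotonicity, PN = (p₁ − p₀) / p₁.
PN = (0.105 − 0.0506) / 0.105 = 0.0544 / 0.105 ≈ 0.5181

PN ≈ 0.518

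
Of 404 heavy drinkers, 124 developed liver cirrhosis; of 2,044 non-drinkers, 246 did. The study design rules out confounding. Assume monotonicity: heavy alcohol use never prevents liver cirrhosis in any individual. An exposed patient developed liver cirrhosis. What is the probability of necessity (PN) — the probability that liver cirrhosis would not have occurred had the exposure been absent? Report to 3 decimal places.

p₁ = P(outcome | exposed) = 124/404 = 0.30693
p₀ = P(outcome | unexposed) = 246/2044 = 0.12035
Under exogeneity and monotonicity, PN = (p₁ − p₀) / p₁.
PN = (0.30693 − 0.12035) / 0.30693 = 0.18658 / 0.30693 ≈ 0.6079

PN ≈ 0.608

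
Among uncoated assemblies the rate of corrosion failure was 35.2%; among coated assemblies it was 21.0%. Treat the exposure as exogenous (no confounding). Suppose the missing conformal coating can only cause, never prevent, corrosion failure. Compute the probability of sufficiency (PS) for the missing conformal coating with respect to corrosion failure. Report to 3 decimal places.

p₁ = 0.352, p₀ = 0.21.
Under exogeneity and monotonicity, PS = (p₁ − p₀) / (1 − p₀).
PS = (0.352 − 0.21) / (1 − 0.21) = 0.142 / 0.79 ≈ 0.1797

PS ≈ 0.180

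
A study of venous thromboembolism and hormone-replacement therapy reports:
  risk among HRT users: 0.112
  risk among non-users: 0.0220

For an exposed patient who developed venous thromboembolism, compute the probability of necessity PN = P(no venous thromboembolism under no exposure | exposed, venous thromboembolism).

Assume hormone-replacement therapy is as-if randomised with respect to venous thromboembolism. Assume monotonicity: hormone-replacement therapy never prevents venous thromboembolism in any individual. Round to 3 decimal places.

PN ≈ 0.804

Let p₁ = 0.112, p₀ = 0.022.
Under exogeneity and monotonicity, PN = (p₁ − p₀) / p₁.
PN = (0.112 − 0.022) / 0.112 = 0.09 / 0.112 ≈ 0.8036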